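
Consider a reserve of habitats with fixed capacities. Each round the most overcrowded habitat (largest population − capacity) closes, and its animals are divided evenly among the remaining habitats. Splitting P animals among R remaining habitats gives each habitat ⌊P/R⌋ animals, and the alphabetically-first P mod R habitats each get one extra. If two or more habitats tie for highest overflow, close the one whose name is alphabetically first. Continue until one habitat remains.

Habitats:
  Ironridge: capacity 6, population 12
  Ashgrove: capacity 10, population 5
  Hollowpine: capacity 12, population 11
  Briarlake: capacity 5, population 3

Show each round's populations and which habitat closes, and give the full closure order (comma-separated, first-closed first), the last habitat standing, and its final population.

Closure order: Ironridge, Hollowpine, Briarlake
Last habitat: Ashgrove with 31 animals

Round 1: Ashgrove=5 Briarlake=3 Hollowpine=11 Ironridge=12 → close Ironridge (overflow 6)
  12÷3 = 4 each, +1 to first 0
Round 2: Ashgrove=9 Briarlake=7 Hollowpine=15 → close Hollowpine (overflow 3)
  15÷2 = 7 each, +1 to first 1
Round 3: Ashgrove=17 Briarlake=14 → close Briarlake (overflow 9)
  14÷1 = 14 each, +1 to first 0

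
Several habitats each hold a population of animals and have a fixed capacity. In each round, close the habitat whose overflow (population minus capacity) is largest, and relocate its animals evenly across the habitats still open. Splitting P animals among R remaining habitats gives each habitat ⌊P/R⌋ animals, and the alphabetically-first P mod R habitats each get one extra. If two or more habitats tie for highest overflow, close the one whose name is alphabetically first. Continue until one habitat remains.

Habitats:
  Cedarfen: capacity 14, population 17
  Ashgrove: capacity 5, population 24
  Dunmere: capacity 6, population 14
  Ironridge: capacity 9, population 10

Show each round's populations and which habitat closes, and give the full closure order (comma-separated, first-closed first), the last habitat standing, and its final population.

Closure order: Ashgrove, Dunmere, Cedarfen
Last habitat: Ironridge with 65 animals

Round 1: Ashgrove=24 Cedarfen=17 Dunmere=14 Ironridge=10 → close Ashgrove (overflow 19)
  24÷3 = 8 each, +1 to first 0
Round 2: Cedarfen=25 Dunmere=22 Ironridge=18 → close Dunmere (overflow 16)
  22÷2 = 11 each, +1 to first 0
Round 3: Cedarfen=36 Ironridge=29 → close Cedarfen (overflow 22)
  36÷1 = 36 each, +1 to first 0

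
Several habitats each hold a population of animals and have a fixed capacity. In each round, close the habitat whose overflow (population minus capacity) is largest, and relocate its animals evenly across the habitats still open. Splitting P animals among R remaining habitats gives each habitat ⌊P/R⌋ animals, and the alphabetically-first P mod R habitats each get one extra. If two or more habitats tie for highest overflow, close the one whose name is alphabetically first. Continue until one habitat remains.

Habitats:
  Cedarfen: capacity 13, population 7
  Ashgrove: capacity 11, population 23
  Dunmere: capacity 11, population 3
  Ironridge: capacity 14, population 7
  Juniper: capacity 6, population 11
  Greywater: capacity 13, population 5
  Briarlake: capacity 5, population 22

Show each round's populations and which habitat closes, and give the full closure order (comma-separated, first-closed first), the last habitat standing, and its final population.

Round 1: Ashgrove=23 Briarlake=22 Cedarfen=7 Dunmere=3 Greywater=5 Ironridge=7 Juniper=11 → close Briarlake (overflow 17)
  22÷6 = 3 each, +1 to first 4
Round 2: Ashgrove=27 Cedarfen=11 Dunmere=7 Greywater=9 Ironridge=10 Juniper=14 → close Ashgrove (overflow 16)
  27÷5 = 5 each, +1 to first 2
Round 3: Cedarfen=17 Dunmere=13 Greywater=14 Ironridge=15 Juniper=19 → close Juniper (overflow 13)
  19÷4 = 4 each, +1 to first 3
Round 4: Cedarfen=22 Dunmere=18 Greywater=19 Ironridge=19 → close Cedarfen (overflow 9)
  22÷3 = 7 each, +1 to first 1
Round 5: Dunmere=26 Greywater=26 Ironridge=26 → close Dunmere (overflow 15)
  26÷2 = 13 each, +1 to first 0
Round 6: Greywater=39 Ironridge=39 → close Greywater (overflow 26)
  39÷1 = 39 each, +1 to first 0

Closure order: Briarlake, Ashgrove, Juniper, Cedarfen, Dunmere, Greywater
Last habitat: Ironridge with 78 animals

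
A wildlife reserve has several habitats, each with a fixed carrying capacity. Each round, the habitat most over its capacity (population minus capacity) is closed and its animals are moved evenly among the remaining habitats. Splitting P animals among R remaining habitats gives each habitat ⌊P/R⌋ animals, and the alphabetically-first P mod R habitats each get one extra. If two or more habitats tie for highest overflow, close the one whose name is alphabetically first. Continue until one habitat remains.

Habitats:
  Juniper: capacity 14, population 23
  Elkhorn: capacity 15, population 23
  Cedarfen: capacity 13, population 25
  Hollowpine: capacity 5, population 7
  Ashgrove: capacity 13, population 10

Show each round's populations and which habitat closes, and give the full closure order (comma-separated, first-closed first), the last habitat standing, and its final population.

Closure order: Cedarfen, Juniper, Elkhorn, Hollowpine
Last habitat: Ashgrove with 88 animals

Round 1: Ashgrove=10 Cedarfen=25 Elkhorn=23 Hollowpine=7 Juniper=23 → close Cedarfen (overflow 12)
  25÷4 = 6 each, +1 to first 1
Round 2: Ashgrove=17 Elkhorn=29 Hollowpine=13 Juniper=29 → close Juniper (overflow 15)
  29÷3 = 9 each, +1 to first 2
Round 3: Ashgrove=27 Elkhorn=39 Hollowpine=22 → close Elkhorn (overflow 24)
  39÷2 = 19 each, +1 to first 1
Round 4: Ashgrove=47 Hollowpine=41 → close Hollowpine (overflow 36)
  41÷1 = 41 each, +1 to first 0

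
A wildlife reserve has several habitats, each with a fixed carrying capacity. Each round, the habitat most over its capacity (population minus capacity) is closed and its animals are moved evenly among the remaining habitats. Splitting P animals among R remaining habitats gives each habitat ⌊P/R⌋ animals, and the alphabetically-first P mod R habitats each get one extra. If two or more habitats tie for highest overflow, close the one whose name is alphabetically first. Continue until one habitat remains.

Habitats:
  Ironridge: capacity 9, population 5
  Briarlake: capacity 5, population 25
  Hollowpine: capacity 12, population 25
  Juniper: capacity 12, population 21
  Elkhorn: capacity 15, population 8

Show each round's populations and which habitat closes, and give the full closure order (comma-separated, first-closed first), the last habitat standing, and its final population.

Closure order: Briarlake, Hollowpine, Juniper, Elkhorn
Last habitat: Ironridge with 84 animals

Round 1: Briarlake=25 Elkhorn=8 Hollowpine=25 Ironridge=5 Juniper=21 → close Briarlake (overflow 20)
  25÷4 = 6 each, +1 to first 1
Round 2: Elkhorn=15 Hollowpine=31 Ironridge=11 Juniper=27 → close Hollowpine (overflow 19)
  31÷3 = 10 each, +1 to first 1
Round 3: Elkhorn=26 Ironridge=21 Juniper=37 → close Juniper (overflow 25)
  37÷2 = 18 each, +1 to first 1
Round 4: Elkhorn=45 Ironridge=39 → close Elkhorn (overflow 30)
  45÷1 = 45 each, +1 to first 0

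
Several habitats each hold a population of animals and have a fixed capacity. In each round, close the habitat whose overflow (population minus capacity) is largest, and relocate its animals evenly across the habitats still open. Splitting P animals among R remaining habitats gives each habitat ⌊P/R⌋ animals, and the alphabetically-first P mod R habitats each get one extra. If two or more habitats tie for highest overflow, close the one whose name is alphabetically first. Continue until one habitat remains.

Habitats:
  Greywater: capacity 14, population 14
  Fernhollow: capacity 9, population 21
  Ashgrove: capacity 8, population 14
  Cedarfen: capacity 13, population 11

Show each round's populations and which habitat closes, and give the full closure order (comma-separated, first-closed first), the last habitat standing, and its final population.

Round 1: Ashgrove=14 Cedarfen=11 Fernhollow=21 Greywater=14 → close Fernhollow (overflow 12)
  21÷3 = 7 each, +1 to first 0
Round 2: Ashgrove=21 Cedarfen=18 Greywater=21 → close Ashgrove (overflow 13)
  21÷2 = 10 each, +1 to first 1
Round 3: Cedarfen=29 Greywater=31 → close Greywater (overflow 17)
  31÷1 = 31 each, +1 to first 0

Closure order: Fernhollow, Ashgrove, Greywater
Last habitat: Cedarfen with 60 animals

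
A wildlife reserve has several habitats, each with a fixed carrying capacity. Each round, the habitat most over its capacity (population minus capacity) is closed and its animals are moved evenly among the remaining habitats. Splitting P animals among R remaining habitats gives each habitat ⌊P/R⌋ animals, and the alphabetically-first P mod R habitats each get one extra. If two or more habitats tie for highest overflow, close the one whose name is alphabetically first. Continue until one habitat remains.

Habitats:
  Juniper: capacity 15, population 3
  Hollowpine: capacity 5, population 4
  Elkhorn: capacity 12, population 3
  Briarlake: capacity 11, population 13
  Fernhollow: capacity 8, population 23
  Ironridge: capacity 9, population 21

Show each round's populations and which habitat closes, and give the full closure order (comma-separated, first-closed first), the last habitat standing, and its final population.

Closure order: Fernhollow, Ironridge, Briarlake, Hollowpine, Elkhorn
Last habitat: Juniper with 67 animals

Round 1: Briarlake=13 Elkhorn=3 Fernhollow=23 Hollowpine=4 Ironridge=21 Juniper=3 → close Fernhollow (overflow 15)
  23÷5 = 4 each, +1 to first 3
Round 2: Briarlake=18 Elkhorn=8 Hollowpine=9 Ironridge=25 Juniper=7 → close Ironridge (overflow 16)
  25÷4 = 6 each, +1 to first 1
Round 3: Briarlake=25 Elkhorn=14 Hollowpine=15 Juniper=13 → close Briarlake (overflow 14)
  25÷3 = 8 each, +1 to first 1
Round 4: Elkhorn=23 Hollowpine=23 Juniper=21 → close Hollowpine (overflow 18)
  23÷2 = 11 each, +1 to first 1
Round 5: Elkhorn=35 Juniper=32 → close Elkhorn (overflow 23)
  35÷1 = 35 each, +1 to first 0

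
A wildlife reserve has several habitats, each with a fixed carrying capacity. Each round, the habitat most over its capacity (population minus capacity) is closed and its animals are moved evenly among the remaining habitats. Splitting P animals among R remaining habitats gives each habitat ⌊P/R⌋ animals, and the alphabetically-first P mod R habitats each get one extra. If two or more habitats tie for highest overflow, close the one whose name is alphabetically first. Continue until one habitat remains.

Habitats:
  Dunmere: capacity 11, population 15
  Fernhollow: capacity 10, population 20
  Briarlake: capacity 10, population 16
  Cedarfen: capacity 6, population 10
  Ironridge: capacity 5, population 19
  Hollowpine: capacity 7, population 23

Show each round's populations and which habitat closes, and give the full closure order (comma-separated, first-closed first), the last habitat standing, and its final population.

Round 1: Briarlake=16 Cedarfen=10 Dunmere=15 Fernhollow=20 Hollowpine=23 Ironridge=19 → close Hollowpine (overflow 16)
  23÷5 = 4 each, +1 to first 3
Round 2: Briarlake=21 Cedarfen=15 Dunmere=20 Fernhollow=24 Ironridge=23 → close Ironridge (overflow 18)
  23÷4 = 5 each, +1 to first 3
Round 3: Briarlake=27 Cedarfen=21 Dunmere=26 Fernhollow=29 → close Fernhollow (overflow 19)
  29÷3 = 9 each, +1 to first 2
Round 4: Briarlake=37 Cedarfen=31 Dunmere=35 → close Briarlake (overflow 27)
  37÷2 = 18 each, +1 to first 1
Round 5: Cedarfen=50 Dunmere=53 → close Cedarfen (overflow 44)
  50÷1 = 50 each, +1 to first 0

Closure order: Hollowpine, Ironridge, Fernhollow, Briarlake, Cedarfen
Last habitat: Dunmere with 103 animals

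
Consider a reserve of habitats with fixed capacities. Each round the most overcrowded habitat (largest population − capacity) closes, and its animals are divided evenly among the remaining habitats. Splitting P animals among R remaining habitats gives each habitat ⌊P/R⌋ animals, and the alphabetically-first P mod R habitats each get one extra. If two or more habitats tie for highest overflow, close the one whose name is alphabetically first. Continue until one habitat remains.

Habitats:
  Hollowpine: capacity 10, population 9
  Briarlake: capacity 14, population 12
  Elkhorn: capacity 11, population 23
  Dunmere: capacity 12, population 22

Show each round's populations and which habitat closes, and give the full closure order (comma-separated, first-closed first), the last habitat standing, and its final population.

Closure order: Elkhorn, Dunmere, Briarlake
Last habitat: Hollowpine with 66 animals

Round 1: Briarlake=12 Dunmere=22 Elkhorn=23 Hollowpine=9 → close Elkhorn (overflow 12)
  23÷3 = 7 each, +1 to first 2
Round 2: Briarlake=20 Dunmere=30 Hollowpine=16 → close Dunmere (overflow 18)
  30÷2 = 15 each, +1 to first 0
Round 3: Briarlake=35 Hollowpine=31 → close Briarlake (overflow 21)
  35÷1 = 35 each, +1 to first 0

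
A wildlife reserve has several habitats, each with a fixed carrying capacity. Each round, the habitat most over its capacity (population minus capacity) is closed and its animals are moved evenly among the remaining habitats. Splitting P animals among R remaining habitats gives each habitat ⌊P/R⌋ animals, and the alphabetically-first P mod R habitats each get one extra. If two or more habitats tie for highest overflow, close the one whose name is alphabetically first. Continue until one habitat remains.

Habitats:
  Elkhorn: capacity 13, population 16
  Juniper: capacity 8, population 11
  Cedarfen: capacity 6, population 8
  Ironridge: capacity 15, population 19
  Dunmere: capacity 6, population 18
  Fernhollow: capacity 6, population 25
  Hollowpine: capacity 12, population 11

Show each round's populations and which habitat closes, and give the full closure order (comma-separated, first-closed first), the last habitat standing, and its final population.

Closure order: Fernhollow, Dunmere, Cedarfen, Elkhorn, Ironridge, Juniper
Last habitat: Hollowpine with 108 animals

Round 1: Cedarfen=8 Dunmere=18 Elkhorn=16 Fernhollow=25 Hollowpine=11 Ironridge=19 Juniper=11 → close Fernhollow (overflow 19)
  25÷6 = 4 each, +1 to first 1
Round 2: Cedarfen=13 Dunmere=22 Elkhorn=20 Hollowpine=15 Ironridge=23 Juniper=15 → close Dunmere (overflow 16)
  22÷5 = 4 each, +1 to first 2
Round 3: Cedarfen=18 Elkhorn=25 Hollowpine=19 Ironridge=27 Juniper=19 → close Cedarfen (overflow 12)
  18÷4 = 4 each, +1 to first 2
Round 4: Elkhorn=30 Hollowpine=24 Ironridge=31 Juniper=23 → close Elkhorn (overflow 17)
  30÷3 = 10 each, +1 to first 0
Round 5: Hollowpine=34 Ironridge=41 Juniper=33 → close Ironridge (overflow 26)
  41÷2 = 20 each, +1 to first 1
Round 6: Hollowpine=55 Juniper=53 → close Juniper (overflow 45)
  53÷1 = 53 each, +1 to first 0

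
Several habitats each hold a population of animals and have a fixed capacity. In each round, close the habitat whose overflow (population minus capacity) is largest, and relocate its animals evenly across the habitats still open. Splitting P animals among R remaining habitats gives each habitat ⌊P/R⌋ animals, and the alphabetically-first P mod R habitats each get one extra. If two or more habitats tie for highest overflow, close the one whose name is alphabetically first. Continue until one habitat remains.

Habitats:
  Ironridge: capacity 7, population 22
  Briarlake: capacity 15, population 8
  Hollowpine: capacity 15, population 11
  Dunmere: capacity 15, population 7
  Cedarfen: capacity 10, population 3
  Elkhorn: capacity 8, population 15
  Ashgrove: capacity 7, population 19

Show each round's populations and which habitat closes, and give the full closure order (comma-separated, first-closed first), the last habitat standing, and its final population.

Closure order: Ironridge, Ashgrove, Elkhorn, Briarlake, Cedarfen, Hollowpine
Last habitat: Dunmere with 85 animals

Round 1: Ashgrove=19 Briarlake=8 Cedarfen=3 Dunmere=7 Elkhorn=15 Hollowpine=11 Ironridge=22 → close Ironridge (overflow 15)
  22÷6 = 3 each, +1 to first 4
Round 2: Ashgrove=23 Briarlake=12 Cedarfen=7 Dunmere=11 Elkhorn=18 Hollowpine=14 → close Ashgrove (overflow 16)
  23÷5 = 4 each, +1 to first 3
Round 3: Briarlake=17 Cedarfen=12 Dunmere=16 Elkhorn=22 Hollowpine=18 → close Elkhorn (overflow 14)
  22÷4 = 5 each, +1 to first 2
Round 4: Briarlake=23 Cedarfen=18 Dunmere=21 Hollowpine=23 → close Briarlake (overflow 8)
  23÷3 = 7 each, +1 to first 2
Round 5: Cedarfen=26 Dunmere=29 Hollowpine=30 → close Cedarfen (overflow 16)
  26÷2 = 13 each, +1 to first 0
Round 6: Dunmere=42 Hollowpine=43 → close Hollowpine (overflow 28)
  43÷1 = 43 each, +1 to first 0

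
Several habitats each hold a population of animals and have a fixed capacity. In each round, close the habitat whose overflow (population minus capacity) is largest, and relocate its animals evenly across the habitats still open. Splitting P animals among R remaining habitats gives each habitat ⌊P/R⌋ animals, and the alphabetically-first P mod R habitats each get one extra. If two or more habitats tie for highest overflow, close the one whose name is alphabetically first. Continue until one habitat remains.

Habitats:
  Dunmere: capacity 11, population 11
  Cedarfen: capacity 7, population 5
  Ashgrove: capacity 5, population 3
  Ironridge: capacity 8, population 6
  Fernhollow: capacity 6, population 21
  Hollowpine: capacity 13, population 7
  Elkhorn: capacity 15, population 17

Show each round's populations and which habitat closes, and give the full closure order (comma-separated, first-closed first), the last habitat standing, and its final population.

Round 1: Ashgrove=3 Cedarfen=5 Dunmere=11 Elkhorn=17 Fernhollow=21 Hollowpine=7 Ironridge=6 → close Fernhollow (overflow 15)
  21÷6 = 3 each, +1 to first 3
Round 2: Ashgrove=7 Cedarfen=9 Dunmere=15 Elkhorn=20 Hollowpine=10 Ironridge=9 → close Elkhorn (overflow 5)
  20÷5 = 4 each, +1 to first 0
Round 3: Ashgrove=11 Cedarfen=13 Dunmere=19 Hollowpine=14 Ironridge=13 → close Dunmere (overflow 8)
  19÷4 = 4 each, +1 to first 3
Round 4: Ashgrove=16 Cedarfen=18 Hollowpine=19 Ironridge=17 → close Ashgrove (overflow 11)
  16÷3 = 5 each, +1 to first 1
Round 5: Cedarfen=24 Hollowpine=24 Ironridge=22 → close Cedarfen (overflow 17)
  24÷2 = 12 each, +1 to first 0
Round 6: Hollowpine=36 Ironridge=34 → close Ironridge (overflow 26)
  34÷1 = 34 each, +1 to first 0

Closure order: Fernhollow, Elkhorn, Dunmere, Ashgrove, Cedarfen, Ironridge
Last habitat: Hollowpine with 70 animals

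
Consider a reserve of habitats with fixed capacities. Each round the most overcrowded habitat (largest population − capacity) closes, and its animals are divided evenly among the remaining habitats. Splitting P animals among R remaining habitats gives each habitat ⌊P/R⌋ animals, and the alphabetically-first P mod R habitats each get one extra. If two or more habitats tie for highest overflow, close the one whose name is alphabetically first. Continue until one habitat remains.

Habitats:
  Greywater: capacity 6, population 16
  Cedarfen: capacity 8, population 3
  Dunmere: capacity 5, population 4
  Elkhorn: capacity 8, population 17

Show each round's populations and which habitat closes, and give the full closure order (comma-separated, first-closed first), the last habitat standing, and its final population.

Round 1: Cedarfen=3 Dunmere=4 Elkhorn=17 Greywater=16 → close Greywater (overflow 10)
  16÷3 = 5 each, +1 to first 1
Round 2: Cedarfen=9 Dunmere=9 Elkhorn=22 → close Elkhorn (overflow 14)
  22÷2 = 11 each, +1 to first 0
Round 3: Cedarfen=20 Dunmere=20 → close Dunmere (overflow 15)
  20÷1 = 20 each, +1 to first 0

Closure order: Greywater, Elkhorn, Dunmere
Last habitat: Cedarfen with 40 animals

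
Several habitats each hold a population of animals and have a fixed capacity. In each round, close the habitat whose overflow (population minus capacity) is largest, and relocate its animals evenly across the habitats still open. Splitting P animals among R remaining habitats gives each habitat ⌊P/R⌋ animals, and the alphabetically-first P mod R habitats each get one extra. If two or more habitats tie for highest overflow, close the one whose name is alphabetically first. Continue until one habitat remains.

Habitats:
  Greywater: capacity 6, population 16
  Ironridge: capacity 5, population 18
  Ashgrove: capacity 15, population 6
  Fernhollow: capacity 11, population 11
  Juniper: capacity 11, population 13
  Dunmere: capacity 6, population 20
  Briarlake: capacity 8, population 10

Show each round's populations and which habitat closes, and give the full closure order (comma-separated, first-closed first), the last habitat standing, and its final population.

Round 1: Ashgrove=6 Briarlake=10 Dunmere=20 Fernhollow=11 Greywater=16 Ironridge=18 Juniper=13 → close Dunmere (overflow 14)
  20÷6 = 3 each, +1 to first 2
Round 2: Ashgrove=10 Briarlake=14 Fernhollow=14 Greywater=19 Ironridge=21 Juniper=16 → close Ironridge (overflow 16)
  21÷5 = 4 each, +1 to first 1
Round 3: Ashgrove=15 Briarlake=18 Fernhollow=18 Greywater=23 Juniper=20 → close Greywater (overflow 17)
  23÷4 = 5 each, +1 to first 3
Round 4: Ashgrove=21 Briarlake=24 Fernhollow=24 Juniper=25 → close Briarlake (overflow 16)
  24÷3 = 8 each, +1 to first 0
Round 5: Ashgrove=29 Fernhollow=32 Juniper=33 → close Juniper (overflow 22)
  33÷2 = 16 each, +1 to first 1
Round 6: Ashgrove=46 Fernhollow=48 → close Fernhollow (overflow 37)
  48÷1 = 48 each, +1 to first 0

Closure order: Dunmere, Ironridge, Greywater, Briarlake, Juniper, Fernhollow
Last habitat: Ashgrove with 94 animals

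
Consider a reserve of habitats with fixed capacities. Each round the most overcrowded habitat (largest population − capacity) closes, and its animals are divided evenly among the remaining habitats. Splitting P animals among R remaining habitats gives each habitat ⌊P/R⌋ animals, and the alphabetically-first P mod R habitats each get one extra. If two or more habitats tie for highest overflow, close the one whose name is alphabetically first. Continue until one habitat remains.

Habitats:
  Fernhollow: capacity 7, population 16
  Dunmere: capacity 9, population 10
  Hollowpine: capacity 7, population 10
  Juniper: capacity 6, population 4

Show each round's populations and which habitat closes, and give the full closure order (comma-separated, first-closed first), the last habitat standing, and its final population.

Round 1: Dunmere=10 Fernhollow=16 Hollowpine=10 Juniper=4 → close Fernhollow (overflow 9)
  16÷3 = 5 each, +1 to first 1
Round 2: Dunmere=16 Hollowpine=15 Juniper=9 → close Hollowpine (overflow 8)
  15÷2 = 7 each, +1 to first 1
Round 3: Dunmere=24 Juniper=16 → close Dunmere (overflow 15)
  24÷1 = 24 each, +1 to first 0

Closure order: Fernhollow, Hollowpine, Dunmere
Last habitat: Juniper with 40 animals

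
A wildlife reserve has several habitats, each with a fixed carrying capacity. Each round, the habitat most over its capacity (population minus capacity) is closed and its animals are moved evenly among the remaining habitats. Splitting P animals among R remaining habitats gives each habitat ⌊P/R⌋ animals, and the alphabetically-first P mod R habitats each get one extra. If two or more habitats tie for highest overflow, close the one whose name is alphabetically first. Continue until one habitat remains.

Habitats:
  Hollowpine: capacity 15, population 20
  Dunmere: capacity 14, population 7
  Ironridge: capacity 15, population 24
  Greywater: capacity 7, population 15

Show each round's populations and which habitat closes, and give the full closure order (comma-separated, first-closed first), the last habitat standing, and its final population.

Round 1: Dunmere=7 Greywater=15 Hollowpine=20 Ironridge=24 → close Ironridge (overflow 9)
  24÷3 = 8 each, +1 to first 0
Round 2: Dunmere=15 Greywater=23 Hollowpine=28 → close Greywater (overflow 16)
  23÷2 = 11 each, +1 to first 1
Round 3: Dunmere=27 Hollowpine=39 → close Hollowpine (overflow 24)
  39÷1 = 39 each, +1 to first 0

Closure order: Ironridge, Greywater, Hollowpine
Last habitat: Dunmere with 66 animals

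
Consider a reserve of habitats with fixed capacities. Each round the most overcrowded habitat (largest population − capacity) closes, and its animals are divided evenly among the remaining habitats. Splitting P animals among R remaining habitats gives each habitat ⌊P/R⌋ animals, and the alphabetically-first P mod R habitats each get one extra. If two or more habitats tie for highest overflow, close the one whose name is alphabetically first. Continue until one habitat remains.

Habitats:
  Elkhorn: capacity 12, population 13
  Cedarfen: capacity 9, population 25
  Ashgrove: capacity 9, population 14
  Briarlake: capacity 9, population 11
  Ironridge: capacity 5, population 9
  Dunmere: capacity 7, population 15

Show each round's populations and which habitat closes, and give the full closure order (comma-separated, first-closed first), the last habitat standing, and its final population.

Round 1: Ashgrove=14 Briarlake=11 Cedarfen=25 Dunmere=15 Elkhorn=13 Ironridge=9 → close Cedarfen (overflow 16)
  25÷5 = 5 each, +1 to first 0
Round 2: Ashgrove=19 Briarlake=16 Dunmere=20 Elkhorn=18 Ironridge=14 → close Dunmere (overflow 13)
  20÷4 = 5 each, +1 to first 0
Round 3: Ashgrove=24 Briarlake=21 Elkhorn=23 Ironridge=19 → close Ashgrove (overflow 15)
  24÷3 = 8 each, +1 to first 0
Round 4: Briarlake=29 Elkhorn=31 Ironridge=27 → close Ironridge (overflow 22)
  27÷2 = 13 each, +1 to first 1
Round 5: Briarlake=43 Elkhorn=44 → close Briarlake (overflow 34)
  43÷1 = 43 each, +1 to first 0

Closure order: Cedarfen, Dunmere, Ashgrove, Ironridge, Briarlake
Last habitat: Elkhorn with 87 animals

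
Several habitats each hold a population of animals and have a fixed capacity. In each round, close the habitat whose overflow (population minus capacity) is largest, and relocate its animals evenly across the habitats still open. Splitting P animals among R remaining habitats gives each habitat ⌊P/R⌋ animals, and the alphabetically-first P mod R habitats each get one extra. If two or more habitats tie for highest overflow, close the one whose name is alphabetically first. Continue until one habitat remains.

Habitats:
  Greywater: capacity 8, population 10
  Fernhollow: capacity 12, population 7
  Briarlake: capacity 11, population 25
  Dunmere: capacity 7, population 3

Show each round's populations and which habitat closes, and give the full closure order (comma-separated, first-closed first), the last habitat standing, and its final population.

Round 1: Briarlake=25 Dunmere=3 Fernhollow=7 Greywater=10 → close Briarlake (overflow 14)
  25÷3 = 8 each, +1 to first 1
Round 2: Dunmere=12 Fernhollow=15 Greywater=18 → close Greywater (overflow 10)
  18÷2 = 9 each, +1 to first 0
Round 3: Dunmere=21 Fernhollow=24 → close Dunmere (overflow 14)
  21÷1 = 21 each, +1 to first 0

Closure order: Briarlake, Greywater, Dunmere
Last habitat: Fernhollow with 45 animals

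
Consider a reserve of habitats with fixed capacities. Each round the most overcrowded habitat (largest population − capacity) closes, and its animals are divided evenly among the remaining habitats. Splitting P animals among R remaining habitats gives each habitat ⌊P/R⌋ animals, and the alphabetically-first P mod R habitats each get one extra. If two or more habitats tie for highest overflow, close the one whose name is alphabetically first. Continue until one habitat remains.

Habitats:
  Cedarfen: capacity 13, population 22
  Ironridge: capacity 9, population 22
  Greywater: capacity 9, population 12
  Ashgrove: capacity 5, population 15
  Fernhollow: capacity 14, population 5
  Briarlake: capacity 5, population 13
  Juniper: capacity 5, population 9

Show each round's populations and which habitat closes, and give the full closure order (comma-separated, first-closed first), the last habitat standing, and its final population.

Round 1: Ashgrove=15 Briarlake=13 Cedarfen=22 Fernhollow=5 Greywater=12 Ironridge=22 Juniper=9 → close Ironridge (overflow 13)
  22÷6 = 3 each, +1 to first 4
Round 2: Ashgrove=19 Briarlake=17 Cedarfen=26 Fernhollow=9 Greywater=15 Juniper=12 → close Ashgrove (overflow 14)
  19÷5 = 3 each, +1 to first 4
Round 3: Briarlake=21 Cedarfen=30 Fernhollow=13 Greywater=19 Juniper=15 → close Cedarfen (overflow 17)
  30÷4 = 7 each, +1 to first 2
Round 4: Briarlake=29 Fernhollow=21 Greywater=26 Juniper=22 → close Briarlake (overflow 24)
  29÷3 = 9 each, +1 to first 2
Round 5: Fernhollow=31 Greywater=36 Juniper=31 → close Greywater (overflow 27)
  36÷2 = 18 each, +1 to first 0
Round 6: Fernhollow=49 Juniper=49 → close Juniper (overflow 44)
  49÷1 = 49 each, +1 to first 0

Closure order: Ironridge, Ashgrove, Cedarfen, Briarlake, Greywater, Juniper
Last habitat: Fernhollow with 98 animals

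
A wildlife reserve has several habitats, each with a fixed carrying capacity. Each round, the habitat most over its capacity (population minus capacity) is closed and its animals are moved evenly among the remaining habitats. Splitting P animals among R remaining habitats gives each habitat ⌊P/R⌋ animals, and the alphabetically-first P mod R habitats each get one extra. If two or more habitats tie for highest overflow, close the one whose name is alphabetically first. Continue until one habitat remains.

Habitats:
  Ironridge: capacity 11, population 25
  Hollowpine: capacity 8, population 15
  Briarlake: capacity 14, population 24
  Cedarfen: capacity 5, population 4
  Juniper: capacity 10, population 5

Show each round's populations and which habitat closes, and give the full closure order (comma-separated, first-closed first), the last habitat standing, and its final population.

Closure order: Ironridge, Briarlake, Hollowpine, Cedarfen
Last habitat: Juniper with 73 animals

Round 1: Briarlake=24 Cedarfen=4 Hollowpine=15 Ironridge=25 Juniper=5 → close Ironridge (overflow 14)
  25÷4 = 6 each, +1 to first 1
Round 2: Briarlake=31 Cedarfen=10 Hollowpine=21 Juniper=11 → close Briarlake (overflow 17)
  31÷3 = 10 each, +1 to first 1
Round 3: Cedarfen=21 Hollowpine=31 Juniper=21 → close Hollowpine (overflow 23)
  31÷2 = 15 each, +1 to first 1
Round 4: Cedarfen=37 Juniper=36 → close Cedarfen (overflow 32)
  37÷1 = 37 each, +1 to first 0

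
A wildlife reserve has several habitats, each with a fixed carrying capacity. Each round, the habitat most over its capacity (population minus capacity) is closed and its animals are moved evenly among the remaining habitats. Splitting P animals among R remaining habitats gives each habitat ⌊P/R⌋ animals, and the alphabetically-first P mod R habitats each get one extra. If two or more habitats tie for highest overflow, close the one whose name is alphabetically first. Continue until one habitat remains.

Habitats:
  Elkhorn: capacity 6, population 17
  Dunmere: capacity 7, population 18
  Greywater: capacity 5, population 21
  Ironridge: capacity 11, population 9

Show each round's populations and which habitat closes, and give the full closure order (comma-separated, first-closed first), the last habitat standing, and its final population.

Closure order: Greywater, Dunmere, Elkhorn
Last habitat: Ironridge with 65 animals

Round 1: Dunmere=18 Elkhorn=17 Greywater=21 Ironridge=9 → close Greywater (overflow 16)
  21÷3 = 7 each, +1 to first 0
Round 2: Dunmere=25 Elkhorn=24 Ironridge=16 → close Dunmere (overflow 18)
  25÷2 = 12 each, +1 to first 1
Round 3: Elkhorn=37 Ironridge=28 → close Elkhorn (overflow 31)
  37÷1 = 37 each, +1 to first 0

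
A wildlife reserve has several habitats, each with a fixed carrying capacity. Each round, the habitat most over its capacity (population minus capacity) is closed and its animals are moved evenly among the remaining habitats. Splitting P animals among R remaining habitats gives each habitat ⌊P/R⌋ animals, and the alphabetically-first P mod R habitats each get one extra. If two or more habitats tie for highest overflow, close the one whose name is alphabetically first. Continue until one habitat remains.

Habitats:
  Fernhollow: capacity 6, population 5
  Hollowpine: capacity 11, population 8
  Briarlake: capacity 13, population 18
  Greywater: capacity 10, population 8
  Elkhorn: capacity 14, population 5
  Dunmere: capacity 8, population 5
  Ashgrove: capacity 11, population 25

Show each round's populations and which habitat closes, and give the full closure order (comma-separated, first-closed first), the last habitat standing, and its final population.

Closure order: Ashgrove, Briarlake, Fernhollow, Dunmere, Greywater, Hollowpine
Last habitat: Elkhorn with 74 animals

Round 1: Ashgrove=25 Briarlake=18 Dunmere=5 Elkhorn=5 Fernhollow=5 Greywater=8 Hollowpine=8 → close Ashgrove (overflow 14)
  25÷6 = 4 each, +1 to first 1
Round 2: Briarlake=23 Dunmere=9 Elkhorn=9 Fernhollow=9 Greywater=12 Hollowpine=12 → close Briarlake (overflow 10)
  23÷5 = 4 each, +1 to first 3
Round 3: Dunmere=14 Elkhorn=14 Fernhollow=14 Greywater=16 Hollowpine=16 → close Fernhollow (overflow 8)
  14÷4 = 3 each, +1 to first 2
Round 4: Dunmere=18 Elkhorn=18 Greywater=19 Hollowpine=19 → close Dunmere (overflow 10)
  18÷3 = 6 each, +1 to first 0
Round 5: Elkhorn=24 Greywater=25 Hollowpine=25 → close Greywater (overflow 15)
  25÷2 = 12 each, +1 to first 1
Round 6: Elkhorn=37 Hollowpine=37 → close Hollowpine (overflow 26)
  37÷1 = 37 each, +1 to first 0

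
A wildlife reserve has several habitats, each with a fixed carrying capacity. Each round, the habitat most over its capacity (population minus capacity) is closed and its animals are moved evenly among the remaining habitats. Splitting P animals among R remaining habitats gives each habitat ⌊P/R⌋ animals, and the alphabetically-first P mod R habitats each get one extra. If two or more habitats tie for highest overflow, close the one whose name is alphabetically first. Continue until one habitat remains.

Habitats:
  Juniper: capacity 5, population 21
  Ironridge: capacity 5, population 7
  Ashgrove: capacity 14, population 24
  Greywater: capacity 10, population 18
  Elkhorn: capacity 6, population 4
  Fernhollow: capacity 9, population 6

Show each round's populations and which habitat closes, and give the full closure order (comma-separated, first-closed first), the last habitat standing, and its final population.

Round 1: Ashgrove=24 Elkhorn=4 Fernhollow=6 Greywater=18 Ironridge=7 Juniper=21 → close Juniper (overflow 16)
  21÷5 = 4 each, +1 to first 1
Round 2: Ashgrove=29 Elkhorn=8 Fernhollow=10 Greywater=22 Ironridge=11 → close Ashgrove (overflow 15)
  29÷4 = 7 each, +1 to first 1
Round 3: Elkhorn=16 Fernhollow=17 Greywater=29 Ironridge=18 → close Greywater (overflow 19)
  29÷3 = 9 each, +1 to first 2
Round 4: Elkhorn=26 Fernhollow=27 Ironridge=27 → close Ironridge (overflow 22)
  27÷2 = 13 each, +1 to first 1
Round 5: Elkhorn=40 Fernhollow=40 → close Elkhorn (overflow 34)
  40÷1 = 40 each, +1 to first 0

Closure order: Juniper, Ashgrove, Greywater, Ironridge, Elkhorn
Last habitat: Fernhollow with 80 animals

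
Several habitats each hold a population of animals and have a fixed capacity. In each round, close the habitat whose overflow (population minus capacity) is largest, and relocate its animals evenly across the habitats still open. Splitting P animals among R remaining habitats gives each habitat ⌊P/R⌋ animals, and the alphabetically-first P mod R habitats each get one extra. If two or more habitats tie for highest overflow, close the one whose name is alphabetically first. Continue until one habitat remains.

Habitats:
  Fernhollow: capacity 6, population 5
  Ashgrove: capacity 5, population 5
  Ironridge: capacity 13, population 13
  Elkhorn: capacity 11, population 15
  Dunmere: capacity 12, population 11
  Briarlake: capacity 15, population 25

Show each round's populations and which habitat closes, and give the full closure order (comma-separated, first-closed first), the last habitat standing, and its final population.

Closure order: Briarlake, Elkhorn, Ashgrove, Ironridge, Dunmere
Last habitat: Fernhollow with 74 animals

Round 1: Ashgrove=5 Briarlake=25 Dunmere=11 Elkhorn=15 Fernhollow=5 Ironridge=13 → close Briarlake (overflow 10)
  25÷5 = 5 each, +1 to first 0
Round 2: Ashgrove=10 Dunmere=16 Elkhorn=20 Fernhollow=10 Ironridge=18 → close Elkhorn (overflow 9)
  20÷4 = 5 each, +1 to first 0
Round 3: Ashgrove=15 Dunmere=21 Fernhollow=15 Ironridge=23 → close Ashgrove (overflow 10)
  15÷3 = 5 each, +1 to first 0
Round 4: Dunmere=26 Fernhollow=20 Ironridge=28 → close Ironridge (overflow 15)
  28÷2 = 14 each, +1 to first 0
Round 5: Dunmere=40 Fernhollow=34 → close Dunmere (overflow 28)
  40÷1 = 40 each, +1 to first 0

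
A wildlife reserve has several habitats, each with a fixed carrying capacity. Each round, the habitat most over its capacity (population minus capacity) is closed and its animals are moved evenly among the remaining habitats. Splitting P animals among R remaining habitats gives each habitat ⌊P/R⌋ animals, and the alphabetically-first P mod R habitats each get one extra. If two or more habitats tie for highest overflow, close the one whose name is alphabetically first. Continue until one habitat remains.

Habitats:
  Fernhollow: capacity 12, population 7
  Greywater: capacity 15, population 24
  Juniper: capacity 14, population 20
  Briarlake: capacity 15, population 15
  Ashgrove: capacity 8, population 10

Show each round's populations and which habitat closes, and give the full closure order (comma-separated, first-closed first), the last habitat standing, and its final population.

Round 1: Ashgrove=10 Briarlake=15 Fernhollow=7 Greywater=24 Juniper=20 → close Greywater (overflow 9)
  24÷4 = 6 each, +1 to first 0
Round 2: Ashgrove=16 Briarlake=21 Fernhollow=13 Juniper=26 → close Juniper (overflow 12)
  26÷3 = 8 each, +1 to first 2
Round 3: Ashgrove=25 Briarlake=30 Fernhollow=21 → close Ashgrove (overflow 17)
  25÷2 = 12 each, +1 to first 1
Round 4: Briarlake=43 Fernhollow=33 → close Briarlake (overflow 28)
  43÷1 = 43 each, +1 to first 0

Closure order: Greywater, Juniper, Ashgrove, Briarlake
Last habitat: Fernhollow with 76 animals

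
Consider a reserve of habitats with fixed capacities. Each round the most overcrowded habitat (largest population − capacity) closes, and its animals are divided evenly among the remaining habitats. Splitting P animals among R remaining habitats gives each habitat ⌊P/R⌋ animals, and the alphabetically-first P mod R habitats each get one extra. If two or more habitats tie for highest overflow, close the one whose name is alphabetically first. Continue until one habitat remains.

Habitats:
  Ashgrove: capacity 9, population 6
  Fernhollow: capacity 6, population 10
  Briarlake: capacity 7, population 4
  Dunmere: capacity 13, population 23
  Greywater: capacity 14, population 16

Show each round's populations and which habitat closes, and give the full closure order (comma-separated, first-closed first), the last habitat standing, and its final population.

Round 1: Ashgrove=6 Briarlake=4 Dunmere=23 Fernhollow=10 Greywater=16 → close Dunmere (overflow 10)
  23÷4 = 5 each, +1 to first 3
Round 2: Ashgrove=12 Briarlake=10 Fernhollow=16 Greywater=21 → close Fernhollow (overflow 10)
  16÷3 = 5 each, +1 to first 1
Round 3: Ashgrove=18 Briarlake=15 Greywater=26 → close Greywater (overflow 12)
  26÷2 = 13 each, +1 to first 0
Round 4: Ashgrove=31 Briarlake=28 → close Ashgrove (overflow 22)
  31÷1 = 31 each, +1 to first 0

Closure order: Dunmere, Fernhollow, Greywater, Ashgrove
Last habitat: Briarlake with 59 animals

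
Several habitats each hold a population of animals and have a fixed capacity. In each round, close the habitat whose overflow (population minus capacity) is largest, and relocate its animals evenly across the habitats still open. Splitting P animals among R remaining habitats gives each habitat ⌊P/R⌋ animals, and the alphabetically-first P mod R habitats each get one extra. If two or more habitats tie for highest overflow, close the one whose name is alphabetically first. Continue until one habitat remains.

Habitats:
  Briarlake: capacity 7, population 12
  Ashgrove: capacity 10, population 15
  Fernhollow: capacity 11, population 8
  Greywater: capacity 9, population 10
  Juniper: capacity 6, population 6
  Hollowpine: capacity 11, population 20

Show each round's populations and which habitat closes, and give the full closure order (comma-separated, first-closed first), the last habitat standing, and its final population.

Round 1: Ashgrove=15 Briarlake=12 Fernhollow=8 Greywater=10 Hollowpine=20 Juniper=6 → close Hollowpine (overflow 9)
  20÷5 = 4 each, +1 to first 0
Round 2: Ashgrove=19 Briarlake=16 Fernhollow=12 Greywater=14 Juniper=10 → close Ashgrove (overflow 9)
  19÷4 = 4 each, +1 to first 3
Round 3: Briarlake=21 Fernhollow=17 Greywater=19 Juniper=14 → close Briarlake (overflow 14)
  21÷3 = 7 each, +1 to first 0
Round 4: Fernhollow=24 Greywater=26 Juniper=21 → close Greywater (overflow 17)
  26÷2 = 13 each, +1 to first 0
Round 5: Fernhollow=37 Juniper=34 → close Juniper (overflow 28)
  34÷1 = 34 each, +1 to first 0

Closure order: Hollowpine, Ashgrove, Briarlake, Greywater, Juniper
Last habitat: Fernhollow with 71 animals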